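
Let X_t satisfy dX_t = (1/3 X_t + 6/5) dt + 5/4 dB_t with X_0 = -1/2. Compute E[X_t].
E[X_t] = 31*exp(t/3)/10 - 18/5

Taking expectations and using E[dB_t] = 0, the mean m(t) = E[X_t] satisfies the ODE m'(t) = a m(t) + b with m(0) = x_0. With a = 1/3, b = 6/5, x_0 = -1/2, the solution is
  m(t) = x_0 * exp(a t) + (b/a) * (exp(a t) - 1)
       = (-1/2) * exp((1/3) t) + ((6/5)/(1/3)) * (exp((1/3) t) - 1)
       = 31*exp(t/3)/10 - 18/5.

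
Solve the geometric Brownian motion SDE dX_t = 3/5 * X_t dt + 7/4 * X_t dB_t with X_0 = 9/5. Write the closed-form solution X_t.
X_t = 9/5 * exp((-149/160) * t + (7/4) * B_t)

For GBM dX = mu X dt + sigma X dB with X_0 = x_0, apply Itô to Y = log X: dY = (mu - sigma^2/2) dt + sigma dB, so Y_t = log(x_0) + (mu - sigma^2/2) t + sigma B_t and hence X_t = x_0 * exp((mu - sigma^2/2) t + sigma B_t).
With mu = 3/5, sigma = 7/4, x_0 = 9/5, this gives:
  X_t = 9/5 * exp((-149/160) * t + (7/4) * B_t).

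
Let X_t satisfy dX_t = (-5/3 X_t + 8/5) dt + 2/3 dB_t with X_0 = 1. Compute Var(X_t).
Var(X_t) = 2/15 - 2*exp(-10*t/3)/15

The variance V(t) = Var(X_t) satisfies V'(t) = 2 a V(t) + c^2 with V(0) = 0 (drift coefficient is linear in X, diffusion is constant). With a = -5/3, c = 2/3, the solution is
  V(t) = (c^2 / (2 a)) * (exp(2 a t) - 1)
       = ((2/3)^2 / (2*(-5/3))) * (exp((-10/3) t) - 1)
       = 2/15 - 2*exp(-10*t/3)/15.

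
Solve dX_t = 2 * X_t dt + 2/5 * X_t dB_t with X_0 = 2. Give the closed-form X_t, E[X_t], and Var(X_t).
X_t = 2 * exp((48/25) t + (2/5) B_t); E[X_t] = 2*exp(2*t); Var(X_t) = 4*(exp(4*t/25) - 1)*exp(4*t)

For GBM dX = mu X dt + sigma X dB with X_0 = x_0, apply Itô to Y = log X: dY = (mu - sigma^2/2) dt + sigma dB, so Y_t = log(x_0) + (mu - sigma^2/2) t + sigma B_t and hence X_t = x_0 * exp((mu - sigma^2/2) t + sigma B_t).
With mu = 2, sigma = 2/5, x_0 = 2, this gives:
  X_t = 2 * exp((48/25) * t + (2/5) * B_t).
Since sigma*B_t ~ Normal(0, sigma^2 t), E[exp(sigma*B_t)] = exp(sigma^2 t / 2); so E[X_t] = x_0 * exp((mu - sigma^2/2) t) * exp(sigma^2 t / 2) = x_0 * exp(mu t) = 2*exp(2*t).
Var(X_t) = E[X_t^2] - (E[X_t])^2 = x_0^2 * exp(2 mu t) * (exp(sigma^2 t) - 1) = 4*(exp(4*t/25) - 1)*exp(4*t).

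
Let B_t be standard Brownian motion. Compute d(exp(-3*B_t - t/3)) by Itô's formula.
d(exp(-3*B_t - t/3)) = (25*exp(-3*B_t - t/3)/6) dt + (-3*exp(-3*B_t - t/3)) dB_t

Itô's formula for f(t, x): d f(t, B_t) = (f_t + (1/2) f_xx) dt + f_x dB_t. Compute partials of f(t, x) = exp(-t/3 - 3*x):
  f_t(t,x)  = -exp(-t/3 - 3*x)/3
  f_x(t,x)  = -3*exp(-t/3 - 3*x)
  f_xx(t,x) = 9*exp(-t/3 - 3*x)
Assemble drift = f_t + (1/2) f_xx = 25*exp(-t/3 - 3*x)/6 and diffusion = f_x = -3*exp(-t/3 - 3*x). Substituting x = B_t:
  d(exp(-3*B_t - t/3)) = (25*exp(-3*B_t - t/3)/6) dt + (-3*exp(-3*B_t - t/3)) dB_t.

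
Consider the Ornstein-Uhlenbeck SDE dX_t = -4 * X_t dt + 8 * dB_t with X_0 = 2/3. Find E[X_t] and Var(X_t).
E[X_t] = 2*exp(-4*t)/3; Var(X_t) = 8 - 8*exp(-8*t)

The OU SDE dX = -theta X dt + sigma dB admits the integrating factor exp(theta t): d(exp(theta t) X_t) = sigma exp(theta t) dB_t. Integrating from 0 to t:
  X_t = x_0 * exp(-theta t) + sigma * int_0^t exp(-theta (t-s)) dB_s.
The Itô integral has mean 0 and (by the Itô isometry) variance sigma^2 * int_0^t exp(-2 theta (t - s)) ds = sigma^2 * (1 - exp(-2 theta t)) / (2 theta).
With theta = 4, sigma = 8, x_0 = 2/3:
  E[X_t] = 2/3 * exp(-4 t) = 2*exp(-4*t)/3
  Var(X_t) = (8)^2 * (1 - exp(-2*4 t)) / (2 * 4) = 8 - 8*exp(-8*t).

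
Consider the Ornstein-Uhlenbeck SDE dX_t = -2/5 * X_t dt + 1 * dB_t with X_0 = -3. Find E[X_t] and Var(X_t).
E[X_t] = -3*exp(-2*t/5); Var(X_t) = 5/4 - 5*exp(-4*t/5)/4

The OU SDE dX = -theta X dt + sigma dB admits the integrating factor exp(theta t): d(exp(theta t) X_t) = sigma exp(theta t) dB_t. Integrating from 0 to t:
  X_t = x_0 * exp(-theta t) + sigma * int_0^t exp(-theta (t-s)) dB_s.
The Itô integral has mean 0 and (by the Itô isometry) variance sigma^2 * int_0^t exp(-2 theta (t - s)) ds = sigma^2 * (1 - exp(-2 theta t)) / (2 theta).
With theta = 2/5, sigma = 1, x_0 = -3:
  E[X_t] = -3 * exp(-2/5 t) = -3*exp(-2*t/5)
  Var(X_t) = (1)^2 * (1 - exp(-2*2/5 t)) / (2 * 2/5) = 5/4 - 5*exp(-4*t/5)/4.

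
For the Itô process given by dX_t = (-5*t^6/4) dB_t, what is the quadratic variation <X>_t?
<X>_t = 25*t^13/208

For an Itô process dX_t = a(t) dt + b(t) dB_t, the quadratic variation is <X>_t = int_0^t b(s)^2 ds (the drift term does not contribute). Here b(s) = -5*s^6/4, so
  b(s)^2 = 25*s^12/16.
Integrating from 0 to t:
  <X>_t = int_0^t (25*s^12/16) ds = 25*t^13/208.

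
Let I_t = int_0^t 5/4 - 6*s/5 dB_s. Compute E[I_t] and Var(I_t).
E[I_t] = 0; Var(I_t) = t*(192*t^2 - 600*t + 625)/400

The Itô integral of a deterministic integrand f(s) has mean 0 because each increment f(s) * (B_{s+ds} - B_s) has mean 0. By the Itô isometry:
  Var( int_0^t f(s) dB_s ) = E[ (int_0^t f(s) dB_s)^2 ] = int_0^t f(s)^2 ds.
Here f(s) = 5/4 - 6*s/5, so f(s)^2 = (24*s - 25)^2/400. Integrate:
  int_0^t ((24*s - 25)^2/400) ds = t*(192*t^2 - 600*t + 625)/400.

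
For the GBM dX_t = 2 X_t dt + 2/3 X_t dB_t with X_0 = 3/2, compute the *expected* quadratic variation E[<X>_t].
E[<X>_t] = 9*exp(40*t/9)/40 - 9/40

<X>_t = int_0^t ((2/3) * X_s)^2 ds. Taking expectation inside the integral: E[<X>_t] = (2/3)^2 * int_0^t E[X_s^2] ds. For GBM, E[X_s^2] = x_0^2 * exp((2 mu + sigma^2) s). Integrating:
  E[<X>_t] = (2/3)^2 * (3/2)^2 * (exp((2*2 + (2/3)^2) t) - 1) / (2*2 + (2/3)^2)
           = (2/3)^2 * (3/2)^2 * (exp((40/9) t) - 1) / (40/9) = 9*exp(40*t/9)/40 - 9/40.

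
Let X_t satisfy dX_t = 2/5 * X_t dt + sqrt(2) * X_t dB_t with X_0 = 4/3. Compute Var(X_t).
Var(X_t) = 16*(exp(2*t) - 1)*exp(4*t/5)/9

For GBM dX = mu X dt + sigma X dB with X_0 = x_0, apply Itô to Y = log X: dY = (mu - sigma^2/2) dt + sigma dB, so Y_t = log(x_0) + (mu - sigma^2/2) t + sigma B_t and hence X_t = x_0 * exp((mu - sigma^2/2) t + sigma B_t).
With mu = 2/5, sigma = sqrt(2), x_0 = 4/3, this gives:
  X_t = 4/3 * exp((-3/5) * t + (sqrt(2)) * B_t).
Since sigma*B_t ~ Normal(0, sigma^2 t), E[exp(sigma*B_t)] = exp(sigma^2 t / 2); so E[X_t] = x_0 * exp((mu - sigma^2/2) t) * exp(sigma^2 t / 2) = x_0 * exp(mu t) = 4*exp(2*t/5)/3.
Var(X_t) = E[X_t^2] - (E[X_t])^2 = x_0^2 * exp(2 mu t) * (exp(sigma^2 t) - 1) = 16*(exp(2*t) - 1)*exp(4*t/5)/9.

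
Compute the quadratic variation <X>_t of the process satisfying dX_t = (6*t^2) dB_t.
<X>_t = 36*t^5/5

For an Itô process dX_t = a(t) dt + b(t) dB_t, the quadratic variation is <X>_t = int_0^t b(s)^2 ds (the drift term does not contribute). Here b(s) = 6*s^2, so
  b(s)^2 = 36*s^4.
Integrating from 0 to t:
  <X>_t = int_0^t (36*s^4) ds = 36*t^5/5.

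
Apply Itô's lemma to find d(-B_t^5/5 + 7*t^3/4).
d(-B_t^5/5 + 7*t^3/4) = (-2*B_t^3 + 21*t^2/4) dt + (-B_t^4) dB_t

Itô's formula for f(t, x): d f(t, B_t) = (f_t + (1/2) f_xx) dt + f_x dB_t. Compute partials of f(t, x) = 7*t^3/4 - x^5/5:
  f_t(t,x)  = 21*t^2/4
  f_x(t,x)  = -x^4
  f_xx(t,x) = -4*x^3
Assemble drift = f_t + (1/2) f_xx = 21*t^2/4 - 2*x^3 and diffusion = f_x = -x^4. Substituting x = B_t:
  d(-B_t^5/5 + 7*t^3/4) = (-2*B_t^3 + 21*t^2/4) dt + (-B_t^4) dB_t.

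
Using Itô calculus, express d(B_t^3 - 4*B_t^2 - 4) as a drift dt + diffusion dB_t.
d(B_t^3 - 4*B_t^2 - 4) = (3*B_t - 4) dt + (B_t*(3*B_t - 8)) dB_t

Itô's formula for f(B_t) gives d f(B_t) = f'(B_t) dB_t + (1/2) f''(B_t) dt. Compute derivatives of f(x) = x^3 - 4*x^2 - 4:
  f'(x)  = x*(3*x - 8)
  f''(x) = 6*x - 8
Substitute x = B_t and multiply the f'' term by 1/2:
  drift     = (1/2) * (6*x - 8) evaluated at B_t = 3*B_t - 4
  diffusion = (x*(3*x - 8)) evaluated at B_t = B_t*(3*B_t - 8)
Therefore d(B_t^3 - 4*B_t^2 - 4) = (3*B_t - 4) dt + (B_t*(3*B_t - 8)) dB_t.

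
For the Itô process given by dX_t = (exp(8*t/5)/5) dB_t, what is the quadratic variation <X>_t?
<X>_t = exp(16*t/5)/80 - 1/80

For an Itô process dX_t = a(t) dt + b(t) dB_t, the quadratic variation is <X>_t = int_0^t b(s)^2 ds (the drift term does not contribute). Here b(s) = exp(8*s/5)/5, so
  b(s)^2 = exp(16*s/5)/25.
Integrating from 0 to t:
  <X>_t = int_0^t (exp(16*s/5)/25) ds = exp(16*t/5)/80 - 1/80.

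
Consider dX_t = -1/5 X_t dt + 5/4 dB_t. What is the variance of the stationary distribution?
lim Var(X_t) = 125/32

The OU SDE dX = -theta X dt + sigma dB admits the integrating factor exp(theta t): d(exp(theta t) X_t) = sigma exp(theta t) dB_t. Integrating from 0 to t gives X_t = x_0 * exp(-theta t) + sigma * int_0^t exp(-theta (t-s)) dB_s for any initial x_0. The Itô integral has variance (by the Itô isometry) sigma^2 * int_0^t exp(-2 theta (t - s)) ds = sigma^2 * (1 - exp(-2 theta t)) / (2 theta), independent of x_0.
With theta = 1/5, sigma = 5/4:
  Var(X_t) = (5/4)^2 * (1 - exp(-2*1/5 t)) / (2 * 1/5) = 125/32 - 125*exp(-2*t/5)/32.
As t -> infinity, exp(-2*1/5 t) -> 0, so the stationary variance is sigma^2 / (2 theta) = 125/32.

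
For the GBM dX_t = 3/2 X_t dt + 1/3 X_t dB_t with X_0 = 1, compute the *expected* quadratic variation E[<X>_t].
E[<X>_t] = exp(28*t/9)/28 - 1/28

<X>_t = int_0^t ((1/3) * X_s)^2 ds. Taking expectation inside the integral: E[<X>_t] = (1/3)^2 * int_0^t E[X_s^2] ds. For GBM, E[X_s^2] = x_0^2 * exp((2 mu + sigma^2) s). Integrating:
  E[<X>_t] = (1/3)^2 * 1^2 * (exp((2*(3/2) + (1/3)^2) t) - 1) / (2*(3/2) + (1/3)^2)
           = (1/3)^2 * 1^2 * (exp((28/9) t) - 1) / (28/9) = exp(28*t/9)/28 - 1/28.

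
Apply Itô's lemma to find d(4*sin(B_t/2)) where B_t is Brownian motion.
d(4*sin(B_t/2)) = (-sin(B_t/2)/2) dt + (2*cos(B_t/2)) dB_t

Itô's formula for f(B_t) gives d f(B_t) = f'(B_t) dB_t + (1/2) f''(B_t) dt. Compute derivatives of f(x) = 4*sin(x/2):
  f'(x)  = 2*cos(x/2)
  f''(x) = -sin(x/2)
Substitute x = B_t and multiply the f'' term by 1/2:
  drift     = (1/2) * (-sin(x/2)) evaluated at B_t = -sin(B_t/2)/2
  diffusion = (2*cos(x/2)) evaluated at B_t = 2*cos(B_t/2)
Therefore d(4*sin(B_t/2)) = (-sin(B_t/2)/2) dt + (2*cos(B_t/2)) dB_t.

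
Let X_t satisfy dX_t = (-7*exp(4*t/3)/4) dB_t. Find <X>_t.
<X>_t = 147*exp(8*t/3)/128 - 147/128

For an Itô process dX_t = a(t) dt + b(t) dB_t, the quadratic variation is <X>_t = int_0^t b(s)^2 ds (the drift term does not contribute). Here b(s) = -7*exp(4*s/3)/4, so
  b(s)^2 = 49*exp(8*s/3)/16.
Integrating from 0 to t:
  <X>_t = int_0^t (49*exp(8*s/3)/16) ds = 147*exp(8*t/3)/128 - 147/128.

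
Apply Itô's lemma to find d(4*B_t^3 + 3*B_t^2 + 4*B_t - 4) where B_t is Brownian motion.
d(4*B_t^3 + 3*B_t^2 + 4*B_t - 4) = (12*B_t + 3) dt + (12*B_t^2 + 6*B_t + 4) dB_t

Itô's formula for f(B_t) gives d f(B_t) = f'(B_t) dB_t + (1/2) f''(B_t) dt. Compute derivatives of f(x) = 4*x^3 + 3*x^2 + 4*x - 4:
  f'(x)  = 12*x^2 + 6*x + 4
  f''(x) = 24*x + 6
Substitute x = B_t and multiply the f'' term by 1/2:
  drift     = (1/2) * (24*x + 6) evaluated at B_t = 12*B_t + 3
  diffusion = (12*x^2 + 6*x + 4) evaluated at B_t = 12*B_t^2 + 6*B_t + 4
Therefore d(4*B_t^3 + 3*B_t^2 + 4*B_t - 4) = (12*B_t + 3) dt + (12*B_t^2 + 6*B_t + 4) dB_t.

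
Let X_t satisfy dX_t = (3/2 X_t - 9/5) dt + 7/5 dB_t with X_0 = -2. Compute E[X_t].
E[X_t] = 6/5 - 16*exp(3*t/2)/5

Taking expectations and using E[dB_t] = 0, the mean m(t) = E[X_t] satisfies the ODE m'(t) = a m(t) + b with m(0) = x_0. With a = 3/2, b = -9/5, x_0 = -2, the solution is
  m(t) = x_0 * exp(a t) + (b/a) * (exp(a t) - 1)
       = (-2) * exp((3/2) t) + ((-9/5)/(3/2)) * (exp((3/2) t) - 1)
       = 6/5 - 16*exp(3*t/2)/5.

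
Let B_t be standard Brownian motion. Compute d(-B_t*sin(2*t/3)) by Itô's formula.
d(-B_t*sin(2*t/3)) = (-2*B_t*cos(2*t/3)/3) dt + (-sin(2*t/3)) dB_t

Itô's formula for f(t, x): d f(t, B_t) = (f_t + (1/2) f_xx) dt + f_x dB_t. Compute partials of f(t, x) = -x*sin(2*t/3):
  f_t(t,x)  = -2*x*cos(2*t/3)/3
  f_x(t,x)  = -sin(2*t/3)
  f_xx(t,x) = 0
Assemble drift = f_t + (1/2) f_xx = -2*x*cos(2*t/3)/3 and diffusion = f_x = -sin(2*t/3). Substituting x = B_t:
  d(-B_t*sin(2*t/3)) = (-2*B_t*cos(2*t/3)/3) dt + (-sin(2*t/3)) dB_t.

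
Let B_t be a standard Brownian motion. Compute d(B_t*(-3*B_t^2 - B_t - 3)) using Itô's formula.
d(B_t*(-3*B_t^2 - B_t - 3)) = (-9*B_t - 1) dt + (-9*B_t^2 - 2*B_t - 3) dB_t

Itô's formula for f(B_t) gives d f(B_t) = f'(B_t) dB_t + (1/2) f''(B_t) dt. Compute derivatives of f(x) = x*(-3*x^2 - x - 3):
  f'(x)  = -9*x^2 - 2*x - 3
  f''(x) = -18*x - 2
Substitute x = B_t and multiply the f'' term by 1/2:
  drift     = (1/2) * (-18*x - 2) evaluated at B_t = -9*B_t - 1
  diffusion = (-9*x^2 - 2*x - 3) evaluated at B_t = -9*B_t^2 - 2*B_t - 3
Therefore d(B_t*(-3*B_t^2 - B_t - 3)) = (-9*B_t - 1) dt + (-9*B_t^2 - 2*B_t - 3) dB_t.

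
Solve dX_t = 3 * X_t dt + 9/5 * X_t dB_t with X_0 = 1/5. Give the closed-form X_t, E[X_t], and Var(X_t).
X_t = 1/5 * exp((69/50) t + (9/5) B_t); E[X_t] = exp(3*t)/5; Var(X_t) = (exp(81*t/25) - 1)*exp(6*t)/25

For GBM dX = mu X dt + sigma X dB with X_0 = x_0, apply Itô to Y = log X: dY = (mu - sigma^2/2) dt + sigma dB, so Y_t = log(x_0) + (mu - sigma^2/2) t + sigma B_t and hence X_t = x_0 * exp((mu - sigma^2/2) t + sigma B_t).
With mu = 3, sigma = 9/5, x_0 = 1/5, this gives:
  X_t = 1/5 * exp((69/50) * t + (9/5) * B_t).
Since sigma*B_t ~ Normal(0, sigma^2 t), E[exp(sigma*B_t)] = exp(sigma^2 t / 2); so E[X_t] = x_0 * exp((mu - sigma^2/2) t) * exp(sigma^2 t / 2) = x_0 * exp(mu t) = exp(3*t)/5.
Var(X_t) = E[X_t^2] - (E[X_t])^2 = x_0^2 * exp(2 mu t) * (exp(sigma^2 t) - 1) = (exp(81*t/25) - 1)*exp(6*t)/25.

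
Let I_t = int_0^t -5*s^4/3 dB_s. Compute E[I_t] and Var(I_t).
E[I_t] = 0; Var(I_t) = 25*t^9/81

The Itô integral of a deterministic integrand f(s) has mean 0 because each increment f(s) * (B_{s+ds} - B_s) has mean 0. By the Itô isometry:
  Var( int_0^t f(s) dB_s ) = E[ (int_0^t f(s) dB_s)^2 ] = int_0^t f(s)^2 ds.
Here f(s) = -5*s^4/3, so f(s)^2 = 25*s^8/9. Integrate:
  int_0^t (25*s^8/9) ds = 25*t^9/81.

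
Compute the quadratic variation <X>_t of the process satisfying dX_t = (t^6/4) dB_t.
<X>_t = t^13/208

For an Itô process dX_t = a(t) dt + b(t) dB_t, the quadratic variation is <X>_t = int_0^t b(s)^2 ds (the drift term does not contribute). Here b(s) = s^6/4, so
  b(s)^2 = s^12/16.
Integrating from 0 to t:
  <X>_t = int_0^t (s^12/16) ds = t^13/208.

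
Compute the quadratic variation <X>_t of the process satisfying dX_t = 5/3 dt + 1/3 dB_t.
<X>_t = t/9

For an Itô process dX_t = a(t) dt + b(t) dB_t, the quadratic variation is <X>_t = int_0^t b(s)^2 ds (the drift term does not contribute). Here b(s) = 1/3, so
  b(s)^2 = 1/9.
Integrating from 0 to t:
  <X>_t = int_0^t (1/9) ds = t/9.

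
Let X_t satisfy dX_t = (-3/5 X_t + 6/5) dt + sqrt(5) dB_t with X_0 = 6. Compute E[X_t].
E[X_t] = 2 + 4*exp(-3*t/5)

Taking expectations and using E[dB_t] = 0, the mean m(t) = E[X_t] satisfies the ODE m'(t) = a m(t) + b with m(0) = x_0. With a = -3/5, b = 6/5, x_0 = 6, the solution is
  m(t) = x_0 * exp(a t) + (b/a) * (exp(a t) - 1)
       = 6 * exp((-3/5) t) + ((6/5)/(-3/5)) * (exp((-3/5) t) - 1)
       = 2 + 4*exp(-3*t/5).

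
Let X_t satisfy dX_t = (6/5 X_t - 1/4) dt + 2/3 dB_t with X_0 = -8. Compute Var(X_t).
Var(X_t) = 5*exp(12*t/5)/27 - 5/27

The variance V(t) = Var(X_t) satisfies V'(t) = 2 a V(t) + c^2 with V(0) = 0 (drift coefficient is linear in X, diffusion is constant). With a = 6/5, c = 2/3, the solution is
  V(t) = (c^2 / (2 a)) * (exp(2 a t) - 1)
       = ((2/3)^2 / (2*(6/5))) * (exp((12/5) t) - 1)
       = 5*exp(12*t/5)/27 - 5/27.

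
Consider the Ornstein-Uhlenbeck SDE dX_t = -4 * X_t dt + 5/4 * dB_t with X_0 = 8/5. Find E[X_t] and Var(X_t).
E[X_t] = 8*exp(-4*t)/5; Var(X_t) = 25/128 - 25*exp(-8*t)/128

The OU SDE dX = -theta X dt + sigma dB admits the integrating factor exp(theta t): d(exp(theta t) X_t) = sigma exp(theta t) dB_t. Integrating from 0 to t:
  X_t = x_0 * exp(-theta t) + sigma * int_0^t exp(-theta (t-s)) dB_s.
The Itô integral has mean 0 and (by the Itô isometry) variance sigma^2 * int_0^t exp(-2 theta (t - s)) ds = sigma^2 * (1 - exp(-2 theta t)) / (2 theta).
With theta = 4, sigma = 5/4, x_0 = 8/5:
  E[X_t] = 8/5 * exp(-4 t) = 8*exp(-4*t)/5
  Var(X_t) = (5/4)^2 * (1 - exp(-2*4 t)) / (2 * 4) = 25/128 - 25*exp(-8*t)/128.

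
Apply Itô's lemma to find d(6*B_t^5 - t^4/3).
d(6*B_t^5 - t^4/3) = (60*B_t^3 - 4*t^3/3) dt + (30*B_t^4) dB_t

Itô's formula for f(t, x): d f(t, B_t) = (f_t + (1/2) f_xx) dt + f_x dB_t. Compute partials of f(t, x) = -t^4/3 + 6*x^5:
  f_t(t,x)  = -4*t^3/3
  f_x(t,x)  = 30*x^4
  f_xx(t,x) = 120*x^3
Assemble drift = f_t + (1/2) f_xx = -4*t^3/3 + 60*x^3 and diffusion = f_x = 30*x^4. Substituting x = B_t:
  d(6*B_t^5 - t^4/3) = (60*B_t^3 - 4*t^3/3) dt + (30*B_t^4) dB_t.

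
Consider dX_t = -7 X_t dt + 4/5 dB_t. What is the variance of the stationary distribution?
lim Var(X_t) = 8/175

The OU SDE dX = -theta X dt + sigma dB admits the integrating factor exp(theta t): d(exp(theta t) X_t) = sigma exp(theta t) dB_t. Integrating from 0 to t gives X_t = x_0 * exp(-theta t) + sigma * int_0^t exp(-theta (t-s)) dB_s for any initial x_0. The Itô integral has variance (by the Itô isometry) sigma^2 * int_0^t exp(-2 theta (t - s)) ds = sigma^2 * (1 - exp(-2 theta t)) / (2 theta), independent of x_0.
With theta = 7, sigma = 4/5:
  Var(X_t) = (4/5)^2 * (1 - exp(-2*7 t)) / (2 * 7) = 8/175 - 8*exp(-14*t)/175.
As t -> infinity, exp(-2*7 t) -> 0, so the stationary variance is sigma^2 / (2 theta) = 8/175.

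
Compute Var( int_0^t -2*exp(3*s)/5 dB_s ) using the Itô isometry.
Var = 2*exp(6*t)/75 - 2/75

The Itô integral of a deterministic integrand f(s) has mean 0 because each increment f(s) * (B_{s+ds} - B_s) has mean 0. By the Itô isometry:
  Var( int_0^t f(s) dB_s ) = E[ (int_0^t f(s) dB_s)^2 ] = int_0^t f(s)^2 ds.
Here f(s) = -2*exp(3*s)/5, so f(s)^2 = 4*exp(6*s)/25. Integrate:
  int_0^t (4*exp(6*s)/25) ds = 2*exp(6*t)/75 - 2/75.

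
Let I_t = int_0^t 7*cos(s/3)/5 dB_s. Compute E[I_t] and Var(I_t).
E[I_t] = 0; Var(I_t) = 49*t/50 + 147*sin(2*t/3)/100

The Itô integral of a deterministic integrand f(s) has mean 0 because each increment f(s) * (B_{s+ds} - B_s) has mean 0. By the Itô isometry:
  Var( int_0^t f(s) dB_s ) = E[ (int_0^t f(s) dB_s)^2 ] = int_0^t f(s)^2 ds.
Here f(s) = 7*cos(s/3)/5, so f(s)^2 = 49*cos(s/3)^2/25. Integrate:
  int_0^t (49*cos(s/3)^2/25) ds = 49*t/50 + 147*sin(2*t/3)/100.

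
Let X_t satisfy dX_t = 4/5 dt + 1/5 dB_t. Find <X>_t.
<X>_t = t/25

For an Itô process dX_t = a(t) dt + b(t) dB_t, the quadratic variation is <X>_t = int_0^t b(s)^2 ds (the drift term does not contribute). Here b(s) = 1/5, so
  b(s)^2 = 1/25.
Integrating from 0 to t:
  <X>_t = int_0^t (1/25) ds = t/25.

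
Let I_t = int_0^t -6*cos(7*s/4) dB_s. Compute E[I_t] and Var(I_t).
E[I_t] = 0; Var(I_t) = 18*t + 36*sin(7*t/2)/7

The Itô integral of a deterministic integrand f(s) has mean 0 because each increment f(s) * (B_{s+ds} - B_s) has mean 0. By the Itô isometry:
  Var( int_0^t f(s) dB_s ) = E[ (int_0^t f(s) dB_s)^2 ] = int_0^t f(s)^2 ds.
Here f(s) = -6*cos(7*s/4), so f(s)^2 = 36*cos(7*s/4)^2. Integrate:
  int_0^t (36*cos(7*s/4)^2) ds = 18*t + 36*sin(7*t/2)/7.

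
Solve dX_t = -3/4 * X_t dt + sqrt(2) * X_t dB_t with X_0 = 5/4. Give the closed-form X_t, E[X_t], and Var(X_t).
X_t = 5/4 * exp((-7/4) t + (sqrt(2)) B_t); E[X_t] = 5*exp(-3*t/4)/4; Var(X_t) = (25*exp(2*t) - 25)*exp(-3*t/2)/16

For GBM dX = mu X dt + sigma X dB with X_0 = x_0, apply Itô to Y = log X: dY = (mu - sigma^2/2) dt + sigma dB, so Y_t = log(x_0) + (mu - sigma^2/2) t + sigma B_t and hence X_t = x_0 * exp((mu - sigma^2/2) t + sigma B_t).
With mu = -3/4, sigma = sqrt(2), x_0 = 5/4, this gives:
  X_t = 5/4 * exp((-7/4) * t + (sqrt(2)) * B_t).
Since sigma*B_t ~ Normal(0, sigma^2 t), E[exp(sigma*B_t)] = exp(sigma^2 t / 2); so E[X_t] = x_0 * exp((mu - sigma^2/2) t) * exp(sigma^2 t / 2) = x_0 * exp(mu t) = 5*exp(-3*t/4)/4.
Var(X_t) = E[X_t^2] - (E[X_t])^2 = x_0^2 * exp(2 mu t) * (exp(sigma^2 t) - 1) = (25*exp(2*t) - 25)*exp(-3*t/2)/16.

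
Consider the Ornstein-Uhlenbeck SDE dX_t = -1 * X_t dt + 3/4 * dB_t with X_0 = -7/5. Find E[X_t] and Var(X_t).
E[X_t] = -7*exp(-t)/5; Var(X_t) = 9/32 - 9*exp(-2*t)/32

The OU SDE dX = -theta X dt + sigma dB admits the integrating factor exp(theta t): d(exp(theta t) X_t) = sigma exp(theta t) dB_t. Integrating from 0 to t:
  X_t = x_0 * exp(-theta t) + sigma * int_0^t exp(-theta (t-s)) dB_s.
The Itô integral has mean 0 and (by the Itô isometry) variance sigma^2 * int_0^t exp(-2 theta (t - s)) ds = sigma^2 * (1 - exp(-2 theta t)) / (2 theta).
With theta = 1, sigma = 3/4, x_0 = -7/5:
  E[X_t] = -7/5 * exp(-1 t) = -7*exp(-t)/5
  Var(X_t) = (3/4)^2 * (1 - exp(-2*1 t)) / (2 * 1) = 9/32 - 9*exp(-2*t)/32.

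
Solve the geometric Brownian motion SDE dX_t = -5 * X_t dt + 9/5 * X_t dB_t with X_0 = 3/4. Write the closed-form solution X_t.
X_t = 3/4 * exp((-331/50) * t + (9/5) * B_t)

For GBM dX = mu X dt + sigma X dB with X_0 = x_0, apply Itô to Y = log X: dY = (mu - sigma^2/2) dt + sigma dB, so Y_t = log(x_0) + (mu - sigma^2/2) t + sigma B_t and hence X_t = x_0 * exp((mu - sigma^2/2) t + sigma B_t).
With mu = -5, sigma = 9/5, x_0 = 3/4, this gives:
  X_t = 3/4 * exp((-331/50) * t + (9/5) * B_t).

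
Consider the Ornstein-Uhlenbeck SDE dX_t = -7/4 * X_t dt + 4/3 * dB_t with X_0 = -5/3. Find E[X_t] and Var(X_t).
E[X_t] = -5*exp(-7*t/4)/3; Var(X_t) = 32/63 - 32*exp(-7*t/2)/63

The OU SDE dX = -theta X dt + sigma dB admits the integrating factor exp(theta t): d(exp(theta t) X_t) = sigma exp(theta t) dB_t. Integrating from 0 to t:
  X_t = x_0 * exp(-theta t) + sigma * int_0^t exp(-theta (t-s)) dB_s.
The Itô integral has mean 0 and (by the Itô isometry) variance sigma^2 * int_0^t exp(-2 theta (t - s)) ds = sigma^2 * (1 - exp(-2 theta t)) / (2 theta).
With theta = 7/4, sigma = 4/3, x_0 = -5/3:
  E[X_t] = -5/3 * exp(-7/4 t) = -5*exp(-7*t/4)/3
  Var(X_t) = (4/3)^2 * (1 - exp(-2*7/4 t)) / (2 * 7/4) = 32/63 - 32*exp(-7*t/2)/63.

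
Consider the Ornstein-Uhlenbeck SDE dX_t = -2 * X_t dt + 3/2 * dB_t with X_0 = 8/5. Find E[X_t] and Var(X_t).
E[X_t] = 8*exp(-2*t)/5; Var(X_t) = 9/16 - 9*exp(-4*t)/16

The OU SDE dX = -theta X dt + sigma dB admits the integrating factor exp(theta t): d(exp(theta t) X_t) = sigma exp(theta t) dB_t. Integrating from 0 to t:
  X_t = x_0 * exp(-theta t) + sigma * int_0^t exp(-theta (t-s)) dB_s.
The Itô integral has mean 0 and (by the Itô isometry) variance sigma^2 * int_0^t exp(-2 theta (t - s)) ds = sigma^2 * (1 - exp(-2 theta t)) / (2 theta).
With theta = 2, sigma = 3/2, x_0 = 8/5:
  E[X_t] = 8/5 * exp(-2 t) = 8*exp(-2*t)/5
  Var(X_t) = (3/2)^2 * (1 - exp(-2*2 t)) / (2 * 2) = 9/16 - 9*exp(-4*t)/16.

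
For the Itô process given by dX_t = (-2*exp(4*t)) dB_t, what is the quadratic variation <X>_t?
<X>_t = exp(8*t)/2 - 1/2

For an Itô process dX_t = a(t) dt + b(t) dB_t, the quadratic variation is <X>_t = int_0^t b(s)^2 ds (the drift term does not contribute). Here b(s) = -2*exp(4*s), so
  b(s)^2 = 4*exp(8*s).
Integrating from 0 to t:
  <X>_t = int_0^t (4*exp(8*s)) ds = exp(8*t)/2 - 1/2.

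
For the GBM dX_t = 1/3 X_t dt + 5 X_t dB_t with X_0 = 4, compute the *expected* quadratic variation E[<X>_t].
E[<X>_t] = 1200*exp(77*t/3)/77 - 1200/77

<X>_t = int_0^t (5 * X_s)^2 ds. Taking expectation inside the integral: E[<X>_t] = 5^2 * int_0^t E[X_s^2] ds. For GBM, E[X_s^2] = x_0^2 * exp((2 mu + sigma^2) s). Integrating:
  E[<X>_t] = 5^2 * 4^2 * (exp((2*(1/3) + 5^2) t) - 1) / (2*(1/3) + 5^2)
           = 5^2 * 4^2 * (exp((77/3) t) - 1) / (77/3) = 1200*exp(77*t/3)/77 - 1200/77.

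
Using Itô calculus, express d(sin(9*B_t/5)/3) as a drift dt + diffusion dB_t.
d(sin(9*B_t/5)/3) = (-27*sin(9*B_t/5)/50) dt + (3*cos(9*B_t/5)/5) dB_t

Itô's formula for f(B_t) gives d f(B_t) = f'(B_t) dB_t + (1/2) f''(B_t) dt. Compute derivatives of f(x) = sin(9*x/5)/3:
  f'(x)  = 3*cos(9*x/5)/5
  f''(x) = -27*sin(9*x/5)/25
Substitute x = B_t and multiply the f'' term by 1/2:
  drift     = (1/2) * (-27*sin(9*x/5)/25) evaluated at B_t = -27*sin(9*B_t/5)/50
  diffusion = (3*cos(9*x/5)/5) evaluated at B_t = 3*cos(9*B_t/5)/5
Therefore d(sin(9*B_t/5)/3) = (-27*sin(9*B_t/5)/50) dt + (3*cos(9*B_t/5)/5) dB_t.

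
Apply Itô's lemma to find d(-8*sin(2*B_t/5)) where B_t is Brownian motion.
d(-8*sin(2*B_t/5)) = (16*sin(2*B_t/5)/25) dt + (-16*cos(2*B_t/5)/5) dB_t

Itô's formula for f(B_t) gives d f(B_t) = f'(B_t) dB_t + (1/2) f''(B_t) dt. Compute derivatives of f(x) = -8*sin(2*x/5):
  f'(x)  = -16*cos(2*x/5)/5
  f''(x) = 32*sin(2*x/5)/25
Substitute x = B_t and multiply the f'' term by 1/2:
  drift     = (1/2) * (32*sin(2*x/5)/25) evaluated at B_t = 16*sin(2*B_t/5)/25
  diffusion = (-16*cos(2*x/5)/5) evaluated at B_t = -16*cos(2*B_t/5)/5
Therefore d(-8*sin(2*B_t/5)) = (16*sin(2*B_t/5)/25) dt + (-16*cos(2*B_t/5)/5) dB_t.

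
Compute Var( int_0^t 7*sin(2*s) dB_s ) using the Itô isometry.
Var = 49*t/2 - 49*sin(4*t)/8

The Itô integral of a deterministic integrand f(s) has mean 0 because each increment f(s) * (B_{s+ds} - B_s) has mean 0. By the Itô isometry:
  Var( int_0^t f(s) dB_s ) = E[ (int_0^t f(s) dB_s)^2 ] = int_0^t f(s)^2 ds.
Here f(s) = 7*sin(2*s), so f(s)^2 = 49*sin(2*s)^2. Integrate:
  int_0^t (49*sin(2*s)^2) ds = 49*t/2 - 49*sin(4*t)/8.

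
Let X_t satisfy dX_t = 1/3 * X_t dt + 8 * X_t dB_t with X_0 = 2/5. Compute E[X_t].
E[X_t] = 2*exp(t/3)/5

For GBM dX = mu X dt + sigma X dB with X_0 = x_0, apply Itô to Y = log X: dY = (mu - sigma^2/2) dt + sigma dB, so Y_t = log(x_0) + (mu - sigma^2/2) t + sigma B_t and hence X_t = x_0 * exp((mu - sigma^2/2) t + sigma B_t).
With mu = 1/3, sigma = 8, x_0 = 2/5, this gives:
  X_t = 2/5 * exp((-95/3) * t + (8) * B_t).
Since sigma*B_t ~ Normal(0, sigma^2 t), E[exp(sigma*B_t)] = exp(sigma^2 t / 2); so E[X_t] = x_0 * exp((mu - sigma^2/2) t) * exp(sigma^2 t / 2) = x_0 * exp(mu t) = 2*exp(t/3)/5.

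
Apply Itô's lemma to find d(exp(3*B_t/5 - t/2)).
d(exp(3*B_t/5 - t/2)) = (-8*exp(3*B_t/5 - t/2)/25) dt + (3*exp(3*B_t/5 - t/2)/5) dB_t

Itô's formula for f(t, x): d f(t, B_t) = (f_t + (1/2) f_xx) dt + f_x dB_t. Compute partials of f(t, x) = exp(-t/2 + 3*x/5):
  f_t(t,x)  = -exp(-t/2 + 3*x/5)/2
  f_x(t,x)  = 3*exp(-t/2 + 3*x/5)/5
  f_xx(t,x) = 9*exp(-t/2 + 3*x/5)/25
Assemble drift = f_t + (1/2) f_xx = -8*exp(-t/2 + 3*x/5)/25 and diffusion = f_x = 3*exp(-t/2 + 3*x/5)/5. Substituting x = B_t:
  d(exp(3*B_t/5 - t/2)) = (-8*exp(3*B_t/5 - t/2)/25) dt + (3*exp(3*B_t/5 - t/2)/5) dB_t.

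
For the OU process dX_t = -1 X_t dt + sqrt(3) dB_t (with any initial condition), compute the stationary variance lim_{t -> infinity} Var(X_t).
lim Var(X_t) = 3/2

The OU SDE dX = -theta X dt + sigma dB admits the integrating factor exp(theta t): d(exp(theta t) X_t) = sigma exp(theta t) dB_t. Integrating from 0 to t gives X_t = x_0 * exp(-theta t) + sigma * int_0^t exp(-theta (t-s)) dB_s for any initial x_0. The Itô integral has variance (by the Itô isometry) sigma^2 * int_0^t exp(-2 theta (t - s)) ds = sigma^2 * (1 - exp(-2 theta t)) / (2 theta), independent of x_0.
With theta = 1, sigma = sqrt(3):
  Var(X_t) = (sqrt(3))^2 * (1 - exp(-2*1 t)) / (2 * 1) = 3/2 - 3*exp(-2*t)/2.
As t -> infinity, exp(-2*1 t) -> 0, so the stationary variance is sigma^2 / (2 theta) = 3/2.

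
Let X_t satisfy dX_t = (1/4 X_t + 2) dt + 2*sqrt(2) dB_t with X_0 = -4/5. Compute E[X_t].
E[X_t] = 36*exp(t/4)/5 - 8

Taking expectations and using E[dB_t] = 0, the mean m(t) = E[X_t] satisfies the ODE m'(t) = a m(t) + b with m(0) = x_0. With a = 1/4, b = 2, x_0 = -4/5, the solution is
  m(t) = x_0 * exp(a t) + (b/a) * (exp(a t) - 1)
       = (-4/5) * exp((1/4) t) + (2/(1/4)) * (exp((1/4) t) - 1)
       = 36*exp(t/4)/5 - 8.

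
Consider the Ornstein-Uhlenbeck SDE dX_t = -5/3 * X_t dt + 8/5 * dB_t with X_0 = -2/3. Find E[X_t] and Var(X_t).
E[X_t] = -2*exp(-5*t/3)/3; Var(X_t) = 96/125 - 96*exp(-10*t/3)/125

The OU SDE dX = -theta X dt + sigma dB admits the integrating factor exp(theta t): d(exp(theta t) X_t) = sigma exp(theta t) dB_t. Integrating from 0 to t:
  X_t = x_0 * exp(-theta t) + sigma * int_0^t exp(-theta (t-s)) dB_s.
The Itô integral has mean 0 and (by the Itô isometry) variance sigma^2 * int_0^t exp(-2 theta (t - s)) ds = sigma^2 * (1 - exp(-2 theta t)) / (2 theta).
With theta = 5/3, sigma = 8/5, x_0 = -2/3:
  E[X_t] = -2/3 * exp(-5/3 t) = -2*exp(-5*t/3)/3
  Var(X_t) = (8/5)^2 * (1 - exp(-2*5/3 t)) / (2 * 5/3) = 96/125 - 96*exp(-10*t/3)/125.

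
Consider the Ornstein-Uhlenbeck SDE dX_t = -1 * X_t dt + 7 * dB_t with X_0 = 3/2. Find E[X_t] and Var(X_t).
E[X_t] = 3*exp(-t)/2; Var(X_t) = 49/2 - 49*exp(-2*t)/2

The OU SDE dX = -theta X dt + sigma dB admits the integrating factor exp(theta t): d(exp(theta t) X_t) = sigma exp(theta t) dB_t. Integrating from 0 to t:
  X_t = x_0 * exp(-theta t) + sigma * int_0^t exp(-theta (t-s)) dB_s.
The Itô integral has mean 0 and (by the Itô isometry) variance sigma^2 * int_0^t exp(-2 theta (t - s)) ds = sigma^2 * (1 - exp(-2 theta t)) / (2 theta).
With theta = 1, sigma = 7, x_0 = 3/2:
  E[X_t] = 3/2 * exp(-1 t) = 3*exp(-t)/2
  Var(X_t) = (7)^2 * (1 - exp(-2*1 t)) / (2 * 1) = 49/2 - 49*exp(-2*t)/2.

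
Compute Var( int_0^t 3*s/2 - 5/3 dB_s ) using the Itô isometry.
Var = t*(27*t^2 - 90*t + 100)/36

The Itô integral of a deterministic integrand f(s) has mean 0 because each increment f(s) * (B_{s+ds} - B_s) has mean 0. By the Itô isometry:
  Var( int_0^t f(s) dB_s ) = E[ (int_0^t f(s) dB_s)^2 ] = int_0^t f(s)^2 ds.
Here f(s) = 3*s/2 - 5/3, so f(s)^2 = (9*s - 10)^2/36. Integrate:
  int_0^t ((9*s - 10)^2/36) ds = t*(27*t^2 - 90*t + 100)/36.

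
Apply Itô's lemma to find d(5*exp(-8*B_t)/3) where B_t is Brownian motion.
d(5*exp(-8*B_t)/3) = (160*exp(-8*B_t)/3) dt + (-40*exp(-8*B_t)/3) dB_t

Itô's formula for f(B_t) gives d f(B_t) = f'(B_t) dB_t + (1/2) f''(B_t) dt. Compute derivatives of f(x) = 5*exp(-8*x)/3:
  f'(x)  = -40*exp(-8*x)/3
  f''(x) = 320*exp(-8*x)/3
Substitute x = B_t and multiply the f'' term by 1/2:
  drift     = (1/2) * (320*exp(-8*x)/3) evaluated at B_t = 160*exp(-8*B_t)/3
  diffusion = (-40*exp(-8*x)/3) evaluated at B_t = -40*exp(-8*B_t)/3
Therefore d(5*exp(-8*B_t)/3) = (160*exp(-8*B_t)/3) dt + (-40*exp(-8*B_t)/3) dB_t.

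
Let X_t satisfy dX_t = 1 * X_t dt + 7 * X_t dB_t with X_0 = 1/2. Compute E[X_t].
E[X_t] = exp(t)/2

For GBM dX = mu X dt + sigma X dB with X_0 = x_0, apply Itô to Y = log X: dY = (mu - sigma^2/2) dt + sigma dB, so Y_t = log(x_0) + (mu - sigma^2/2) t + sigma B_t and hence X_t = x_0 * exp((mu - sigma^2/2) t + sigma B_t).
With mu = 1, sigma = 7, x_0 = 1/2, this gives:
  X_t = 1/2 * exp((-47/2) * t + (7) * B_t).
Since sigma*B_t ~ Normal(0, sigma^2 t), E[exp(sigma*B_t)] = exp(sigma^2 t / 2); so E[X_t] = x_0 * exp((mu - sigma^2/2) t) * exp(sigma^2 t / 2) = x_0 * exp(mu t) = exp(t)/2.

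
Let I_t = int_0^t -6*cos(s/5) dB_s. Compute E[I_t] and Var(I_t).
E[I_t] = 0; Var(I_t) = 18*t + 45*sin(2*t/5)

The Itô integral of a deterministic integrand f(s) has mean 0 because each increment f(s) * (B_{s+ds} - B_s) has mean 0. By the Itô isometry:
  Var( int_0^t f(s) dB_s ) = E[ (int_0^t f(s) dB_s)^2 ] = int_0^t f(s)^2 ds.
Here f(s) = -6*cos(s/5), so f(s)^2 = 36*cos(s/5)^2. Integrate:
  int_0^t (36*cos(s/5)^2) ds = 18*t + 45*sin(2*t/5).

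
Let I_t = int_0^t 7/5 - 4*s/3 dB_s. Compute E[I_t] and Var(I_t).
E[I_t] = 0; Var(I_t) = t*(400*t^2 - 1260*t + 1323)/675

The Itô integral of a deterministic integrand f(s) has mean 0 because each increment f(s) * (B_{s+ds} - B_s) has mean 0. By the Itô isometry:
  Var( int_0^t f(s) dB_s ) = E[ (int_0^t f(s) dB_s)^2 ] = int_0^t f(s)^2 ds.
Here f(s) = 7/5 - 4*s/3, so f(s)^2 = (20*s - 21)^2/225. Integrate:
  int_0^t ((20*s - 21)^2/225) ds = t*(400*t^2 - 1260*t + 1323)/675.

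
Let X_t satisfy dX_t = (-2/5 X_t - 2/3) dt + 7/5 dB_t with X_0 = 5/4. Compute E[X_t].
E[X_t] = -5/3 + 35*exp(-2*t/5)/12

Taking expectations and using E[dB_t] = 0, the mean m(t) = E[X_t] satisfies the ODE m'(t) = a m(t) + b with m(0) = x_0. With a = -2/5, b = -2/3, x_0 = 5/4, the solution is
  m(t) = x_0 * exp(a t) + (b/a) * (exp(a t) - 1)
       = (5/4) * exp((-2/5) t) + ((-2/3)/(-2/5)) * (exp((-2/5) t) - 1)
       = -5/3 + 35*exp(-2*t/5)/12.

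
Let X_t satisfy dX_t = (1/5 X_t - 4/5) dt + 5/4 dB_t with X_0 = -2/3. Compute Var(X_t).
Var(X_t) = 125*exp(2*t/5)/32 - 125/32

The variance V(t) = Var(X_t) satisfies V'(t) = 2 a V(t) + c^2 with V(0) = 0 (drift coefficient is linear in X, diffusion is constant). With a = 1/5, c = 5/4, the solution is
  V(t) = (c^2 / (2 a)) * (exp(2 a t) - 1)
       = ((5/4)^2 / (2*(1/5))) * (exp((2/5) t) - 1)
       = 125*exp(2*t/5)/32 - 125/32.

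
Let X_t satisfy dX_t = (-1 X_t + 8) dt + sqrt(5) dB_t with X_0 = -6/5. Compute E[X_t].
E[X_t] = 8 - 46*exp(-t)/5

Taking expectations and using E[dB_t] = 0, the mean m(t) = E[X_t] satisfies the ODE m'(t) = a m(t) + b with m(0) = x_0. With a = -1, b = 8, x_0 = -6/5, the solution is
  m(t) = x_0 * exp(a t) + (b/a) * (exp(a t) - 1)
       = (-6/5) * exp((-1) t) + (8/(-1)) * (exp((-1) t) - 1)
       = 8 - 46*exp(-t)/5.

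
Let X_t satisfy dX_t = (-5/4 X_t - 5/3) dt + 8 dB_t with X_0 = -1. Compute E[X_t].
E[X_t] = -4/3 + exp(-5*t/4)/3

Taking expectations and using E[dB_t] = 0, the mean m(t) = E[X_t] satisfies the ODE m'(t) = a m(t) + b with m(0) = x_0. With a = -5/4, b = -5/3, x_0 = -1, the solution is
  m(t) = x_0 * exp(a t) + (b/a) * (exp(a t) - 1)
       = (-1) * exp((-5/4) t) + ((-5/3)/(-5/4)) * (exp((-5/4) t) - 1)
       = -4/3 + exp(-5*t/4)/3.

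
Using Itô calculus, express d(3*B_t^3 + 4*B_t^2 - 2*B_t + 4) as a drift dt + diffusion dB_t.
d(3*B_t^3 + 4*B_t^2 - 2*B_t + 4) = (9*B_t + 4) dt + (9*B_t^2 + 8*B_t - 2) dB_t

Itô's formula for f(B_t) gives d f(B_t) = f'(B_t) dB_t + (1/2) f''(B_t) dt. Compute derivatives of f(x) = 3*x^3 + 4*x^2 - 2*x + 4:
  f'(x)  = 9*x^2 + 8*x - 2
  f''(x) = 18*x + 8
Substitute x = B_t and multiply the f'' term by 1/2:
  drift     = (1/2) * (18*x + 8) evaluated at B_t = 9*B_t + 4
  diffusion = (9*x^2 + 8*x - 2) evaluated at B_t = 9*B_t^2 + 8*B_t - 2
Therefore d(3*B_t^3 + 4*B_t^2 - 2*B_t + 4) = (9*B_t + 4) dt + (9*B_t^2 + 8*B_t - 2) dB_t.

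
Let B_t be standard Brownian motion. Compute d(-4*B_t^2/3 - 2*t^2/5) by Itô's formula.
d(-4*B_t^2/3 - 2*t^2/5) = (-4*t/5 - 4/3) dt + (-8*B_t/3) dB_t

Itô's formula for f(t, x): d f(t, B_t) = (f_t + (1/2) f_xx) dt + f_x dB_t. Compute partials of f(t, x) = -2*t^2/5 - 4*x^2/3:
  f_t(t,x)  = -4*t/5
  f_x(t,x)  = -8*x/3
  f_xx(t,x) = -8/3
Assemble drift = f_t + (1/2) f_xx = -4*t/5 - 4/3 and diffusion = f_x = -8*x/3. Substituting x = B_t:
  d(-4*B_t^2/3 - 2*t^2/5) = (-4*t/5 - 4/3) dt + (-8*B_t/3) dB_t.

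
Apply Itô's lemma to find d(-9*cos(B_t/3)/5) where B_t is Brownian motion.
d(-9*cos(B_t/3)/5) = (cos(B_t/3)/10) dt + (3*sin(B_t/3)/5) dB_t

Itô's formula for f(B_t) gives d f(B_t) = f'(B_t) dB_t + (1/2) f''(B_t) dt. Compute derivatives of f(x) = -9*cos(x/3)/5:
  f'(x)  = 3*sin(x/3)/5
  f''(x) = cos(x/3)/5
Substitute x = B_t and multiply the f'' term by 1/2:
  drift     = (1/2) * (cos(x/3)/5) evaluated at B_t = cos(B_t/3)/10
  diffusion = (3*sin(x/3)/5) evaluated at B_t = 3*sin(B_t/3)/5
Therefore d(-9*cos(B_t/3)/5) = (cos(B_t/3)/10) dt + (3*sin(B_t/3)/5) dB_t.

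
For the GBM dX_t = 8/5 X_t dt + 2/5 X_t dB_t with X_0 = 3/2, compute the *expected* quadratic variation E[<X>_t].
E[<X>_t] = 3*exp(84*t/25)/28 - 3/28

<X>_t = int_0^t ((2/5) * X_s)^2 ds. Taking expectation inside the integral: E[<X>_t] = (2/5)^2 * int_0^t E[X_s^2] ds. For GBM, E[X_s^2] = x_0^2 * exp((2 mu + sigma^2) s). Integrating:
  E[<X>_t] = (2/5)^2 * (3/2)^2 * (exp((2*(8/5) + (2/5)^2) t) - 1) / (2*(8/5) + (2/5)^2)
           = (2/5)^2 * (3/2)^2 * (exp((84/25) t) - 1) / (84/25) = 3*exp(84*t/25)/28 - 3/28.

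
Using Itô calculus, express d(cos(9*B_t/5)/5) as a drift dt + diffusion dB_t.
d(cos(9*B_t/5)/5) = (-81*cos(9*B_t/5)/250) dt + (-9*sin(9*B_t/5)/25) dB_t

Itô's formula for f(B_t) gives d f(B_t) = f'(B_t) dB_t + (1/2) f''(B_t) dt. Compute derivatives of f(x) = cos(9*x/5)/5:
  f'(x)  = -9*sin(9*x/5)/25
  f''(x) = -81*cos(9*x/5)/125
Substitute x = B_t and multiply the f'' term by 1/2:
  drift     = (1/2) * (-81*cos(9*x/5)/125) evaluated at B_t = -81*cos(9*B_t/5)/250
  diffusion = (-9*sin(9*x/5)/25) evaluated at B_t = -9*sin(9*B_t/5)/25
Therefore d(cos(9*B_t/5)/5) = (-81*cos(9*B_t/5)/250) dt + (-9*sin(9*B_t/5)/25) dB_t.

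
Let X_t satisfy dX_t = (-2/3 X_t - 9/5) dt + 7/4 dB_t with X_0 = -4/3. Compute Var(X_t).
Var(X_t) = 147/64 - 147*exp(-4*t/3)/64

The variance V(t) = Var(X_t) satisfies V'(t) = 2 a V(t) + c^2 with V(0) = 0 (drift coefficient is linear in X, diffusion is constant). With a = -2/3, c = 7/4, the solution is
  V(t) = (c^2 / (2 a)) * (exp(2 a t) - 1)
       = ((7/4)^2 / (2*(-2/3))) * (exp((-4/3) t) - 1)
       = 147/64 - 147*exp(-4*t/3)/64.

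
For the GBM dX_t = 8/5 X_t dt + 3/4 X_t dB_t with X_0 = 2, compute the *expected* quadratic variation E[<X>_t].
E[<X>_t] = 180*exp(301*t/80)/301 - 180/301

<X>_t = int_0^t ((3/4) * X_s)^2 ds. Taking expectation inside the integral: E[<X>_t] = (3/4)^2 * int_0^t E[X_s^2] ds. For GBM, E[X_s^2] = x_0^2 * exp((2 mu + sigma^2) s). Integrating:
  E[<X>_t] = (3/4)^2 * 2^2 * (exp((2*(8/5) + (3/4)^2) t) - 1) / (2*(8/5) + (3/4)^2)
           = (3/4)^2 * 2^2 * (exp((301/80) t) - 1) / (301/80) = 180*exp(301*t/80)/301 - 180/301.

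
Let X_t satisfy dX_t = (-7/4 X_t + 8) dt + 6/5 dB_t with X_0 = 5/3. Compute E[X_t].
E[X_t] = 32/7 - 61*exp(-7*t/4)/21

Taking expectations and using E[dB_t] = 0, the mean m(t) = E[X_t] satisfies the ODE m'(t) = a m(t) + b with m(0) = x_0. With a = -7/4, b = 8, x_0 = 5/3, the solution is
  m(t) = x_0 * exp(a t) + (b/a) * (exp(a t) - 1)
       = (5/3) * exp((-7/4) t) + (8/(-7/4)) * (exp((-7/4) t) - 1)
       = 32/7 - 61*exp(-7*t/4)/21.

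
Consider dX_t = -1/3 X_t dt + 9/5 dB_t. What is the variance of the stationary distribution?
lim Var(X_t) = 243/50

The OU SDE dX = -theta X dt + sigma dB admits the integrating factor exp(theta t): d(exp(theta t) X_t) = sigma exp(theta t) dB_t. Integrating from 0 to t gives X_t = x_0 * exp(-theta t) + sigma * int_0^t exp(-theta (t-s)) dB_s for any initial x_0. The Itô integral has variance (by the Itô isometry) sigma^2 * int_0^t exp(-2 theta (t - s)) ds = sigma^2 * (1 - exp(-2 theta t)) / (2 theta), independent of x_0.
With theta = 1/3, sigma = 9/5:
  Var(X_t) = (9/5)^2 * (1 - exp(-2*1/3 t)) / (2 * 1/3) = 243/50 - 243*exp(-2*t/3)/50.
As t -> infinity, exp(-2*1/3 t) -> 0, so the stationary variance is sigma^2 / (2 theta) = 243/50.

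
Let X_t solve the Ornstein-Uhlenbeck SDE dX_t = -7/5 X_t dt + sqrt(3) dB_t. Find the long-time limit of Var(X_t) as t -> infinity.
lim Var(X_t) = 15/14

The OU SDE dX = -theta X dt + sigma dB admits the integrating factor exp(theta t): d(exp(theta t) X_t) = sigma exp(theta t) dB_t. Integrating from 0 to t gives X_t = x_0 * exp(-theta t) + sigma * int_0^t exp(-theta (t-s)) dB_s for any initial x_0. The Itô integral has variance (by the Itô isometry) sigma^2 * int_0^t exp(-2 theta (t - s)) ds = sigma^2 * (1 - exp(-2 theta t)) / (2 theta), independent of x_0.
With theta = 7/5, sigma = sqrt(3):
  Var(X_t) = (sqrt(3))^2 * (1 - exp(-2*7/5 t)) / (2 * 7/5) = 15/14 - 15*exp(-14*t/5)/14.
As t -> infinity, exp(-2*7/5 t) -> 0, so the stationary variance is sigma^2 / (2 theta) = 15/14.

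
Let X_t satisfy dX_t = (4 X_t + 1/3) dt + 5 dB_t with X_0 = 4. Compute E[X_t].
E[X_t] = 49*exp(4*t)/12 - 1/12

Taking expectations and using E[dB_t] = 0, the mean m(t) = E[X_t] satisfies the ODE m'(t) = a m(t) + b with m(0) = x_0. With a = 4, b = 1/3, x_0 = 4, the solution is
  m(t) = x_0 * exp(a t) + (b/a) * (exp(a t) - 1)
       = 4 * exp(4 t) + ((1/3)/4) * (exp(4 t) - 1)
       = 49*exp(4*t)/12 - 1/12.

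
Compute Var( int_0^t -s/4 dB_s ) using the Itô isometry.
Var = t^3/48

The Itô integral of a deterministic integrand f(s) has mean 0 because each increment f(s) * (B_{s+ds} - B_s) has mean 0. By the Itô isometry:
  Var( int_0^t f(s) dB_s ) = E[ (int_0^t f(s) dB_s)^2 ] = int_0^t f(s)^2 ds.
Here f(s) = -s/4, so f(s)^2 = s^2/16. Integrate:
  int_0^t (s^2/16) ds = t^3/48.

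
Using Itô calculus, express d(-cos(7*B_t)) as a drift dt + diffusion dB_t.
d(-cos(7*B_t)) = (49*cos(7*B_t)/2) dt + (7*sin(7*B_t)) dB_t

Itô's formula for f(B_t) gives d f(B_t) = f'(B_t) dB_t + (1/2) f''(B_t) dt. Compute derivatives of f(x) = -cos(7*x):
  f'(x)  = 7*sin(7*x)
  f''(x) = 49*cos(7*x)
Substitute x = B_t and multiply the f'' term by 1/2:
  drift     = (1/2) * (49*cos(7*x)) evaluated at B_t = 49*cos(7*B_t)/2
  diffusion = (7*sin(7*x)) evaluated at B_t = 7*sin(7*B_t)
Therefore d(-cos(7*B_t)) = (49*cos(7*B_t)/2) dt + (7*sin(7*B_t)) dB_t.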